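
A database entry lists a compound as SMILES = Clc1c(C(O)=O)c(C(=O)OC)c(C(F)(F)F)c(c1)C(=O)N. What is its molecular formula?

C11H7ClF3NO5

Walk through each heavy atom and fill implicit hydrogens from standard valence (C 4, N 3, O 2, S 2, halogen 1); for lowercase aromatic atoms, an aromatic c carries 1 H when it has two neighbours and 0 H with three, and aromatic n carries 0 H:
  atom 1: Cl (halogen, monovalent) → 0 H
  atom 2: aromatic c, 3 neighbours → 0 H
  atom 3: aromatic c, 3 neighbours → 0 H
  atom 4: C, bond orders sum to 4 (valence 4) → 0 H
  atom 5: O, bond orders sum to 1 (valence 2) → 1 H
  atom 6: O, bond orders sum to 2 (valence 2) → 0 H
  atom 7: aromatic c, 3 neighbours → 0 H
  atom 8: C, bond orders sum to 4 (valence 4) → 0 H
  atom 9: O, bond orders sum to 2 (valence 2) → 0 H
  atom 10: O, bond orders sum to 2 (valence 2) → 0 H
  atom 11: C, bond orders sum to 1 (valence 4) → 3 H
  atom 12: aromatic c, 3 neighbours → 0 H
  atom 13: C, bond orders sum to 4 (valence 4) → 0 H
  atom 14: F (halogen, monovalent) → 0 H
  atom 15: F (halogen, monovalent) → 0 H
  atom 16: F (halogen, monovalent) → 0 H
  atom 17: aromatic c, 3 neighbours → 0 H
  atom 18: aromatic c, 2 neighbours → 1 H
  atom 19: C, bond orders sum to 4 (valence 4) → 0 H
  atom 20: O, bond orders sum to 2 (valence 2) → 0 H
  atom 21: N, bond orders sum to 1 (valence 3) → 2 H
Totals → C:11, H:7, Cl:1, F:3, N:1, O:5.
In Hill order: C11H7ClF3NO5.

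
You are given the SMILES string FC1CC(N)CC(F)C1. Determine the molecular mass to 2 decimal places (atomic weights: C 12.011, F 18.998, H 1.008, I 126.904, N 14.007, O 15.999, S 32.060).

First, the molecular formula is C6H11F2N (counting implicit H from valence).
  C: 6 × 12.011 = 72.066
  F: 2 × 18.998 = 37.996
  H: 11 × 1.008 = 11.088
  N: 1 × 14.007 = 14.007
Sum: 6×12.011 + 2×18.998 + 11×1.008 + 1×14.007 = 135.157 → 135.16 g/mol.

135.16 g/mol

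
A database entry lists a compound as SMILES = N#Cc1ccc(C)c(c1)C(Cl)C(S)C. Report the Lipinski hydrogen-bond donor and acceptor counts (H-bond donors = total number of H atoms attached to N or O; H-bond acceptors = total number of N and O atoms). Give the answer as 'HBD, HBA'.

Donors: find every N or O and count the H atoms it carries.
  atom 1 (N): bond orders sum to 3 → 0 H
Lipinski HBD = 0.
Acceptors: N atoms = 1, O atoms = 0 → HBA = 1.

0, 1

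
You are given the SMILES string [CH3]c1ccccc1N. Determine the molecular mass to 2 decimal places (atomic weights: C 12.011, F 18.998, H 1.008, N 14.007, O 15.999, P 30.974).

First, the molecular formula is C7H9N (counting implicit H from valence).
  C: 7 × 12.011 = 84.077
  H: 9 × 1.008 = 9.072
  N: 1 × 14.007 = 14.007
Sum: 7×12.011 + 9×1.008 + 1×14.007 = 107.156 → 107.16 g/mol.

107.16 g/mol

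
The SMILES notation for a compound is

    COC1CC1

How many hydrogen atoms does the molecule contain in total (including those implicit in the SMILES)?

Walk through each heavy atom and fill implicit hydrogens from standard valence (C 4, N 3, O 2, S 2, halogen 1):
  atom 1: C, bond orders sum to 1 (valence 4) → 3 H
  atom 2: O, bond orders sum to 2 (valence 2) → 0 H
  atom 3: C, bond orders sum to 3 (valence 4) → 1 H
  atom 4: C, bond orders sum to 2 (valence 4) → 2 H
  atom 5: C, bond orders sum to 2 (valence 4) → 2 H
Total hydrogens: 8.

8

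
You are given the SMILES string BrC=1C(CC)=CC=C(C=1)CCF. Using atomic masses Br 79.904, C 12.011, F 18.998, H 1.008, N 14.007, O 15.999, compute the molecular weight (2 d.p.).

First, the molecular formula is C10H12BrF (counting implicit H from valence).
  Br: 1 × 79.904 = 79.904
  C: 10 × 12.011 = 120.110
  F: 1 × 18.998 = 18.998
  H: 12 × 1.008 = 12.096
Sum: 1×79.904 + 10×12.011 + 1×18.998 + 12×1.008 = 231.108 → 231.11 g/mol.

231.11 g/mol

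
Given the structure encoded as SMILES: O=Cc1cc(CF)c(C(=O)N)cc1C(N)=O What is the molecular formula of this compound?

Walk through each heavy atom and fill implicit hydrogens from standard valence (C 4, N 3, O 2, S 2, halogen 1); for lowercase aromatic atoms, an aromatic c carries 1 H when it has two neighbours and 0 H with three, and aromatic n carries 0 H:
  atom 1: O, bond orders sum to 2 (valence 2) → 0 H
  atom 2: C, bond orders sum to 3 (valence 4) → 1 H
  atom 3: aromatic c, 3 neighbours → 0 H
  atom 4: aromatic c, 2 neighbours → 1 H
  atom 5: aromatic c, 3 neighbours → 0 H
  atom 6: C, bond orders sum to 2 (valence 4) → 2 H
  atom 7: F (halogen, monovalent) → 0 H
  atom 8: aromatic c, 3 neighbours → 0 H
  atom 9: C, bond orders sum to 4 (valence 4) → 0 H
  atom 10: O, bond orders sum to 2 (valence 2) → 0 H
  atom 11: N, bond orders sum to 1 (valence 3) → 2 H
  atom 12: aromatic c, 2 neighbours → 1 H
  atom 13: aromatic c, 3 neighbours → 0 H
  atom 14: C, bond orders sum to 4 (valence 4) → 0 H
  atom 15: N, bond orders sum to 1 (valence 3) → 2 H
  atom 16: O, bond orders sum to 2 (valence 2) → 0 H
Totals → C:10, H:9, F:1, N:2, O:3.
In Hill order: C10H9FN2O3.

C10H9FN2O3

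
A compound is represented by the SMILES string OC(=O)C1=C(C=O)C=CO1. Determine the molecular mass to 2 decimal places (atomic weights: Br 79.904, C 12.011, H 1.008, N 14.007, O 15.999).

First, the molecular formula is C6H4O4 (counting implicit H from valence).
  C: 6 × 12.011 = 72.066
  H: 4 × 1.008 = 4.032
  O: 4 × 15.999 = 63.996
Sum: 6×12.011 + 4×1.008 + 4×15.999 = 140.094 → 140.09 g/mol.

140.09 g/mol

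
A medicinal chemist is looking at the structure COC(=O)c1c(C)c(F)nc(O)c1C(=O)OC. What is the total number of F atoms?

1

Scan the SMILES for F atoms (remember two-letter symbols like Cl and Br are single atoms).
Fluorine count: 1.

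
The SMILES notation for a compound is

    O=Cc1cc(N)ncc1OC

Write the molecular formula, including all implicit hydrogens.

C7H8N2O2

Walk through each heavy atom and fill implicit hydrogens from standard valence (C 4, N 3, O 2, S 2, halogen 1); for lowercase aromatic atoms, an aromatic c carries 1 H when it has two neighbours and 0 H with three, and aromatic n carries 0 H:
  atom 1: O, bond orders sum to 2 (valence 2) → 0 H
  atom 2: C, bond orders sum to 3 (valence 4) → 1 H
  atom 3: aromatic c, 3 neighbours → 0 H
  atom 4: aromatic c, 2 neighbours → 1 H
  atom 5: aromatic c, 3 neighbours → 0 H
  atom 6: N, bond orders sum to 1 (valence 3) → 2 H
  atom 7: aromatic n, 2 neighbours → 0 H
  atom 8: aromatic c, 2 neighbours → 1 H
  atom 9: aromatic c, 3 neighbours → 0 H
  atom 10: O, bond orders sum to 2 (valence 2) → 0 H
  atom 11: C, bond orders sum to 1 (valence 4) → 3 H
Totals → C:7, H:8, N:2, O:2.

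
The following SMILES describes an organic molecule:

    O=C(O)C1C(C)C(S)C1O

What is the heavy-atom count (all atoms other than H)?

10

Every atom symbol written in the SMILES (organic subset) is one heavy atom; implicit H are not written.
Heavy atoms by element → C:6, O:3, S:1.
Total: 10.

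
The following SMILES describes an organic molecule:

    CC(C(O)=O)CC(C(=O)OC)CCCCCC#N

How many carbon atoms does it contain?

13

Count every carbon token in the SMILES (each C, including those in ring-closure positions and inside branches).
Carbon count: 13.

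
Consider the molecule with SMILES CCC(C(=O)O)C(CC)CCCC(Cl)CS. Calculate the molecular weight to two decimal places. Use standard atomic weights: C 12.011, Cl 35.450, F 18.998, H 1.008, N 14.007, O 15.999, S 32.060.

First, the molecular formula is C12H23ClO2S (counting implicit H from valence).
  C: 12 × 12.011 = 144.132
  Cl: 1 × 35.450 = 35.450
  H: 23 × 1.008 = 23.184
  O: 2 × 15.999 = 31.998
  S: 1 × 32.060 = 32.060
Sum: 12×12.011 + 1×35.450 + 23×1.008 + 2×15.999 + 1×32.060 = 266.824 → 266.82 g/mol.

266.82 g/mol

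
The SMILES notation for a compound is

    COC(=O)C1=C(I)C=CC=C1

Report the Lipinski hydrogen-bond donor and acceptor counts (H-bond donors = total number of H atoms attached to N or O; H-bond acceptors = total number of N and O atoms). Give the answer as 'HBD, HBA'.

Donors: find every N or O and count the H atoms it carries.
  atom 2 (O): bond orders sum to 2 → 0 H
  atom 4 (O): bond orders sum to 2 → 0 H
Lipinski HBD = 0.
Acceptors: N atoms = 0, O atoms = 2 → HBA = 2.

0, 2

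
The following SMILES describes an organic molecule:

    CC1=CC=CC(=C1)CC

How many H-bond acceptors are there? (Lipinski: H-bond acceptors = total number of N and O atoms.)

0

N atoms: 0; O atoms: 0.
Lipinski HBA = 0 + 0 = 0.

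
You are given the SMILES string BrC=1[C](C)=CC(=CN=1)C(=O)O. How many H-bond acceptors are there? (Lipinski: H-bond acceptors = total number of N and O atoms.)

N atoms: 1; O atoms: 2.
Lipinski HBA = 1 + 2 = 3.

3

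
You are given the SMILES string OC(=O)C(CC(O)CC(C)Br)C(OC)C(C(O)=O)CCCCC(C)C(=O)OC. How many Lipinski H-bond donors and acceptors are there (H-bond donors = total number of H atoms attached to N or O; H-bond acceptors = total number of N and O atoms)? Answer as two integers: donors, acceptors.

Donors: find every N or O and count the H atoms it carries.
  atom 1 (O): bond orders sum to 1 → 1 H
  atom 3 (O): bond orders sum to 2 → 0 H
  atom 7 (O): bond orders sum to 1 → 1 H
  atom 13 (O): bond orders sum to 2 → 0 H
  atom 17 (O): bond orders sum to 1 → 1 H
  atom 18 (O): bond orders sum to 2 → 0 H
  atom 26 (O): bond orders sum to 2 → 0 H
  atom 27 (O): bond orders sum to 2 → 0 H
Lipinski HBD = 3.
Acceptors: N atoms = 0, O atoms = 8 → HBA = 8.

3, 8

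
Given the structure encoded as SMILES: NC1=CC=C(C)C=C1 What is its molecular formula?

C7H9N

Walk through each heavy atom and fill implicit hydrogens from standard valence (C 4, N 3, O 2, S 2, halogen 1):
  atom 1: N, bond orders sum to 1 (valence 3) → 2 H
  atom 2: C, bond orders sum to 4 (valence 4) → 0 H
  atom 3: C, bond orders sum to 3 (valence 4) → 1 H
  atom 4: C, bond orders sum to 3 (valence 4) → 1 H
  atom 5: C, bond orders sum to 4 (valence 4) → 0 H
  atom 6: C, bond orders sum to 1 (valence 4) → 3 H
  atom 7: C, bond orders sum to 3 (valence 4) → 1 H
  atom 8: C, bond orders sum to 3 (valence 4) → 1 H
Totals → C:7, H:9, N:1.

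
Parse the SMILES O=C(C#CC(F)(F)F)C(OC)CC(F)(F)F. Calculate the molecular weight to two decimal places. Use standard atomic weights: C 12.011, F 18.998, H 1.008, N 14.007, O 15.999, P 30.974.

First, the molecular formula is C8H6F6O2 (counting implicit H from valence).
  C: 8 × 12.011 = 96.088
  F: 6 × 18.998 = 113.988
  H: 6 × 1.008 = 6.048
  O: 2 × 15.999 = 31.998
Sum: 8×12.011 + 6×18.998 + 6×1.008 + 2×15.999 = 248.122 → 248.12 g/mol.

248.12 g/mol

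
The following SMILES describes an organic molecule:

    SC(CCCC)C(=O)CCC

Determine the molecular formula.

Walk through each heavy atom and fill implicit hydrogens from standard valence (C 4, N 3, O 2, S 2, halogen 1):
  atom 1: S, bond orders sum to 1 (valence 2) → 1 H
  atom 2: C, bond orders sum to 3 (valence 4) → 1 H
  atom 3: C, bond orders sum to 2 (valence 4) → 2 H
  atom 4: C, bond orders sum to 2 (valence 4) → 2 H
  atom 5: C, bond orders sum to 2 (valence 4) → 2 H
  atom 6: C, bond orders sum to 1 (valence 4) → 3 H
  atom 7: C, bond orders sum to 4 (valence 4) → 0 H
  atom 8: O, bond orders sum to 2 (valence 2) → 0 H
  atom 9: C, bond orders sum to 2 (valence 4) → 2 H
  atom 10: C, bond orders sum to 2 (valence 4) → 2 H
  atom 11: C, bond orders sum to 1 (valence 4) → 3 H
Totals → C:9, H:18, O:1, S:1.

C9H18OS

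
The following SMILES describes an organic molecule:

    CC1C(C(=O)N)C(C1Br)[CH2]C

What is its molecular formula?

Walk through each heavy atom and fill implicit hydrogens from standard valence (C 4, N 3, O 2, S 2, halogen 1):
  atom 1: C, bond orders sum to 1 (valence 4) → 3 H
  atom 2: C, bond orders sum to 3 (valence 4) → 1 H
  atom 3: C, bond orders sum to 3 (valence 4) → 1 H
  atom 4: C, bond orders sum to 4 (valence 4) → 0 H
  atom 5: O, bond orders sum to 2 (valence 2) → 0 H
  atom 6: N, bond orders sum to 1 (valence 3) → 2 H
  atom 7: C, bond orders sum to 3 (valence 4) → 1 H
  atom 8: C, bond orders sum to 3 (valence 4) → 1 H
  atom 9: Br (halogen, monovalent) → 0 H
  atom 10: C with explicit H count 2
  atom 11: C, bond orders sum to 1 (valence 4) → 3 H
Totals → C:8, H:14, Br:1, N:1, O:1.
In Hill order: C8H14BrNO.

C8H14BrNO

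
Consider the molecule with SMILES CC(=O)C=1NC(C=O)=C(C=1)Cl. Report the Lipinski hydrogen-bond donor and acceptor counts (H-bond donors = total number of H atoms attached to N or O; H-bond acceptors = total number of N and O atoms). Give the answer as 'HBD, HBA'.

Donors: find every N or O and count the H atoms it carries.
  atom 3 (O): bond orders sum to 2 → 0 H
  atom 5 (N): bond orders sum to 2 → 1 H
  atom 8 (O): bond orders sum to 2 → 0 H
Lipinski HBD = 1.
Acceptors: N atoms = 1, O atoms = 2 → HBA = 3.

1, 3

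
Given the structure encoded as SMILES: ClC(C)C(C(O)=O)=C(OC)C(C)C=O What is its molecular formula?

C9H13ClO4

Walk through each heavy atom and fill implicit hydrogens from standard valence (C 4, N 3, O 2, S 2, halogen 1):
  atom 1: Cl (halogen, monovalent) → 0 H
  atom 2: C, bond orders sum to 3 (valence 4) → 1 H
  atom 3: C, bond orders sum to 1 (valence 4) → 3 H
  atom 4: C, bond orders sum to 4 (valence 4) → 0 H
  atom 5: C, bond orders sum to 4 (valence 4) → 0 H
  atom 6: O, bond orders sum to 1 (valence 2) → 1 H
  atom 7: O, bond orders sum to 2 (valence 2) → 0 H
  atom 8: C, bond orders sum to 4 (valence 4) → 0 H
  atom 9: O, bond orders sum to 2 (valence 2) → 0 H
  atom 10: C, bond orders sum to 1 (valence 4) → 3 H
  atom 11: C, bond orders sum to 3 (valence 4) → 1 H
  atom 12: C, bond orders sum to 1 (valence 4) → 3 H
  atom 13: C, bond orders sum to 3 (valence 4) → 1 H
  atom 14: O, bond orders sum to 2 (valence 2) → 0 H
Totals → C:9, H:13, Cl:1, O:4.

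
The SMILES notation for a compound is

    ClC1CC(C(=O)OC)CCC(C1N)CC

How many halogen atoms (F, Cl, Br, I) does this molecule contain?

1

Halogen atoms appear at heavy-atom position 1 (1×Cl).
Other groups present: 1 ester, 1 primary amine.
Halogen count: 1.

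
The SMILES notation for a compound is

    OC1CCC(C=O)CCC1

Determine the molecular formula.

Walk through each heavy atom and fill implicit hydrogens from standard valence (C 4, N 3, O 2, S 2, halogen 1):
  atom 1: O, bond orders sum to 1 (valence 2) → 1 H
  atom 2: C, bond orders sum to 3 (valence 4) → 1 H
  atom 3: C, bond orders sum to 2 (valence 4) → 2 H
  atom 4: C, bond orders sum to 2 (valence 4) → 2 H
  atom 5: C, bond orders sum to 3 (valence 4) → 1 H
  atom 6: C, bond orders sum to 3 (valence 4) → 1 H
  atom 7: O, bond orders sum to 2 (valence 2) → 0 H
  atom 8: C, bond orders sum to 2 (valence 4) → 2 H
  atom 9: C, bond orders sum to 2 (valence 4) → 2 H
  atom 10: C, bond orders sum to 2 (valence 4) → 2 H
Totals → C:8, H:14, O:2.
In Hill order: C8H14O2.

C8H14O2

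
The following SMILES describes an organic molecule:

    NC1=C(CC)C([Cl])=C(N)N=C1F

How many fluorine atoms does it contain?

Scan the SMILES for F atoms (remember two-letter symbols like Cl and Br are single atoms).
Fluorine count: 1.

1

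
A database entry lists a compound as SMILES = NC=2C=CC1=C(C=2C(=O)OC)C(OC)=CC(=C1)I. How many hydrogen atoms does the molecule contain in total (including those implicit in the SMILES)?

Walk through each heavy atom and fill implicit hydrogens from standard valence (C 4, N 3, O 2, S 2, halogen 1):
  atom 1: N, bond orders sum to 1 (valence 3) → 2 H
  atom 2: C, bond orders sum to 4 (valence 4) → 0 H
  atom 3: C, bond orders sum to 3 (valence 4) → 1 H
  atom 4: C, bond orders sum to 3 (valence 4) → 1 H
  atom 5: C, bond orders sum to 4 (valence 4) → 0 H
  atom 6: C, bond orders sum to 4 (valence 4) → 0 H
  atom 7: C, bond orders sum to 4 (valence 4) → 0 H
  atom 8: C, bond orders sum to 4 (valence 4) → 0 H
  atom 9: O, bond orders sum to 2 (valence 2) → 0 H
  atom 10: O, bond orders sum to 2 (valence 2) → 0 H
  atom 11: C, bond orders sum to 1 (valence 4) → 3 H
  atom 12: C, bond orders sum to 4 (valence 4) → 0 H
  atom 13: O, bond orders sum to 2 (valence 2) → 0 H
  atom 14: C, bond orders sum to 1 (valence 4) → 3 H
  atom 15: C, bond orders sum to 3 (valence 4) → 1 H
  atom 16: C, bond orders sum to 4 (valence 4) → 0 H
  atom 17: C, bond orders sum to 3 (valence 4) → 1 H
  atom 18: I (halogen, monovalent) → 0 H
Total hydrogens: 12.

12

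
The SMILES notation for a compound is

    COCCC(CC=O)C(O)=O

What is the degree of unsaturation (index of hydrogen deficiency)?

2

Degree of unsaturation = (number of rings) + (number of π bonds).
Ring closures in the SMILES: 0.
π bonds: 2 double bonds (each 1 DoU) → 2 DoU from unsaturation.
Total DoU = 0 + 2 = 2.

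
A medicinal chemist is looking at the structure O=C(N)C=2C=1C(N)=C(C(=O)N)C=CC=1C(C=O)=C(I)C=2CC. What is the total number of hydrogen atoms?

Walk through each heavy atom and fill implicit hydrogens from standard valence (C 4, N 3, O 2, S 2, halogen 1):
  atom 1: O, bond orders sum to 2 (valence 2) → 0 H
  atom 2: C, bond orders sum to 4 (valence 4) → 0 H
  atom 3: N, bond orders sum to 1 (valence 3) → 2 H
  atom 4: C, bond orders sum to 4 (valence 4) → 0 H
  atom 5: C, bond orders sum to 4 (valence 4) → 0 H
  atom 6: C, bond orders sum to 4 (valence 4) → 0 H
  atom 7: N, bond orders sum to 1 (valence 3) → 2 H
  atom 8: C, bond orders sum to 4 (valence 4) → 0 H
  atom 9: C, bond orders sum to 4 (valence 4) → 0 H
  atom 10: O, bond orders sum to 2 (valence 2) → 0 H
  atom 11: N, bond orders sum to 1 (valence 3) → 2 H
  atom 12: C, bond orders sum to 3 (valence 4) → 1 H
  atom 13: C, bond orders sum to 3 (valence 4) → 1 H
  atom 14: C, bond orders sum to 4 (valence 4) → 0 H
  atom 15: C, bond orders sum to 4 (valence 4) → 0 H
  atom 16: C, bond orders sum to 3 (valence 4) → 1 H
  atom 17: O, bond orders sum to 2 (valence 2) → 0 H
  atom 18: C, bond orders sum to 4 (valence 4) → 0 H
  atom 19: I (halogen, monovalent) → 0 H
  atom 20: C, bond orders sum to 4 (valence 4) → 0 H
  atom 21: C, bond orders sum to 2 (valence 4) → 2 H
  atom 22: C, bond orders sum to 1 (valence 4) → 3 H
Total hydrogens: 14.

14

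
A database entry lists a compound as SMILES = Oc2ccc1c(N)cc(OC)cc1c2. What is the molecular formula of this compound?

Walk through each heavy atom and fill implicit hydrogens from standard valence (C 4, N 3, O 2, S 2, halogen 1); for lowercase aromatic atoms, an aromatic c carries 1 H when it has two neighbours and 0 H with three, and aromatic n carries 0 H:
  atom 1: O, bond orders sum to 1 (valence 2) → 1 H
  atom 2: aromatic c, 3 neighbours → 0 H
  atom 3: aromatic c, 2 neighbours → 1 H
  atom 4: aromatic c, 2 neighbours → 1 H
  atom 5: aromatic c, 3 neighbours → 0 H
  atom 6: aromatic c, 3 neighbours → 0 H
  atom 7: N, bond orders sum to 1 (valence 3) → 2 H
  atom 8: aromatic c, 2 neighbours → 1 H
  atom 9: aromatic c, 3 neighbours → 0 H
  atom 10: O, bond orders sum to 2 (valence 2) → 0 H
  atom 11: C, bond orders sum to 1 (valence 4) → 3 H
  atom 12: aromatic c, 2 neighbours → 1 H
  atom 13: aromatic c, 3 neighbours → 0 H
  atom 14: aromatic c, 2 neighbours → 1 H
Totals → C:11, H:11, N:1, O:2.

C11H11NO2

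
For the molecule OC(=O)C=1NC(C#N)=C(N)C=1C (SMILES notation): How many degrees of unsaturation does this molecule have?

6

Molecular formula: C7H7N3O2.
DoU = (2C + 2 + N − H − X) / 2, where X is the halogen count and O/S are ignored.
    = (2·7 + 2 + 3 − 7 − 0) / 2 = 12 / 2 = 6.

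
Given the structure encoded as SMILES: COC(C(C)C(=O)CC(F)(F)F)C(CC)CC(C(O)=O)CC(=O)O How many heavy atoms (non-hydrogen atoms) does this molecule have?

Every atom symbol written in the SMILES (organic subset) is one heavy atom; implicit H are not written.
Heavy atoms by element → C:15, F:3, O:6.
Total: 24.

24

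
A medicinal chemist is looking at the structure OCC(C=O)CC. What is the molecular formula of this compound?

Walk through each heavy atom and fill implicit hydrogens from standard valence (C 4, N 3, O 2, S 2, halogen 1):
  atom 1: O, bond orders sum to 1 (valence 2) → 1 H
  atom 2: C, bond orders sum to 2 (valence 4) → 2 H
  atom 3: C, bond orders sum to 3 (valence 4) → 1 H
  atom 4: C, bond orders sum to 3 (valence 4) → 1 H
  atom 5: O, bond orders sum to 2 (valence 2) → 0 H
  atom 6: C, bond orders sum to 2 (valence 4) → 2 H
  atom 7: C, bond orders sum to 1 (valence 4) → 3 H
Totals → C:5, H:10, O:2.

C5H10O2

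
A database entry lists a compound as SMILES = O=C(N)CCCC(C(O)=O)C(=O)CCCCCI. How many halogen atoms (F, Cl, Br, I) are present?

1

Halogen atoms appear at heavy-atom position 18 (1×I).
Other groups present: 1 amide, 1 carboxylic acid, 1 ketone.
Halogen count: 1.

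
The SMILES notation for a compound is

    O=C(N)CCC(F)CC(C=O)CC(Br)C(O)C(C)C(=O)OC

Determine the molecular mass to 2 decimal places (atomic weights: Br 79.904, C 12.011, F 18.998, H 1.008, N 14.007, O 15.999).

384.24 g/mol

First, the molecular formula is C14H23BrFNO5 (counting implicit H from valence).
  Br: 1 × 79.904 = 79.904
  C: 14 × 12.011 = 168.154
  F: 1 × 18.998 = 18.998
  H: 23 × 1.008 = 23.184
  N: 1 × 14.007 = 14.007
  O: 5 × 15.999 = 79.995
Sum: 1×79.904 + 14×12.011 + 1×18.998 + 23×1.008 + 1×14.007 + 5×15.999 = 384.242 → 384.24 g/mol.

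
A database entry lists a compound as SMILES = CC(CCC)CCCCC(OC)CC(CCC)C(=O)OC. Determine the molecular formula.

Walk through each heavy atom and fill implicit hydrogens from standard valence (C 4, N 3, O 2, S 2, halogen 1):
  atom 1: C, bond orders sum to 1 (valence 4) → 3 H
  atom 2: C, bond orders sum to 3 (valence 4) → 1 H
  atom 3: C, bond orders sum to 2 (valence 4) → 2 H
  atom 4: C, bond orders sum to 2 (valence 4) → 2 H
  atom 5: C, bond orders sum to 1 (valence 4) → 3 H
  atom 6: C, bond orders sum to 2 (valence 4) → 2 H
  atom 7: C, bond orders sum to 2 (valence 4) → 2 H
  atom 8: C, bond orders sum to 2 (valence 4) → 2 H
  atom 9: C, bond orders sum to 2 (valence 4) → 2 H
  atom 10: C, bond orders sum to 3 (valence 4) → 1 H
  atom 11: O, bond orders sum to 2 (valence 2) → 0 H
  atom 12: C, bond orders sum to 1 (valence 4) → 3 H
  atom 13: C, bond orders sum to 2 (valence 4) → 2 H
  atom 14: C, bond orders sum to 3 (valence 4) → 1 H
  atom 15: C, bond orders sum to 2 (valence 4) → 2 H
  atom 16: C, bond orders sum to 2 (valence 4) → 2 H
  atom 17: C, bond orders sum to 1 (valence 4) → 3 H
  atom 18: C, bond orders sum to 4 (valence 4) → 0 H
  atom 19: O, bond orders sum to 2 (valence 2) → 0 H
  atom 20: O, bond orders sum to 2 (valence 2) → 0 H
  atom 21: C, bond orders sum to 1 (valence 4) → 3 H
Totals → C:18, H:36, O:3.

C18H36O3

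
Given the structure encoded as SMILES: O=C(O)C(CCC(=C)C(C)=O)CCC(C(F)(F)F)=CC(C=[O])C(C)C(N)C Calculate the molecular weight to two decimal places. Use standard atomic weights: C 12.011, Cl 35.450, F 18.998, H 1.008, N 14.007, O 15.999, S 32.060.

391.43 g/mol

First, the molecular formula is C19H28F3NO4 (counting implicit H from valence).
  C: 19 × 12.011 = 228.209
  F: 3 × 18.998 = 56.994
  H: 28 × 1.008 = 28.224
  N: 1 × 14.007 = 14.007
  O: 4 × 15.999 = 63.996
Sum: 19×12.011 + 3×18.998 + 28×1.008 + 1×14.007 + 4×15.999 = 391.430 → 391.43 g/mol.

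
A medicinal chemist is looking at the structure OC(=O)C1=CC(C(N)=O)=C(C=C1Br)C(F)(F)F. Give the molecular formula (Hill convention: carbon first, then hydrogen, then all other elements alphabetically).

C9H5BrF3NO3

Walk through each heavy atom and fill implicit hydrogens from standard valence (C 4, N 3, O 2, S 2, halogen 1):
  atom 1: O, bond orders sum to 1 (valence 2) → 1 H
  atom 2: C, bond orders sum to 4 (valence 4) → 0 H
  atom 3: O, bond orders sum to 2 (valence 2) → 0 H
  atom 4: C, bond orders sum to 4 (valence 4) → 0 H
  atom 5: C, bond orders sum to 3 (valence 4) → 1 H
  atom 6: C, bond orders sum to 4 (valence 4) → 0 H
  atom 7: C, bond orders sum to 4 (valence 4) → 0 H
  atom 8: N, bond orders sum to 1 (valence 3) → 2 H
  atom 9: O, bond orders sum to 2 (valence 2) → 0 H
  atom 10: C, bond orders sum to 4 (valence 4) → 0 H
  atom 11: C, bond orders sum to 3 (valence 4) → 1 H
  atom 12: C, bond orders sum to 4 (valence 4) → 0 H
  atom 13: Br (halogen, monovalent) → 0 H
  atom 14: C, bond orders sum to 4 (valence 4) → 0 H
  atom 15: F (halogen, monovalent) → 0 H
  atom 16: F (halogen, monovalent) → 0 H
  atom 17: F (halogen, monovalent) → 0 H
Totals → C:9, H:5, Br:1, F:3, N:1, O:3.
In Hill order: C9H5BrF3NO3.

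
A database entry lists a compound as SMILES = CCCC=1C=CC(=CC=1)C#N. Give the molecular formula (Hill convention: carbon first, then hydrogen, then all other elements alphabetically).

C10H11N

Walk through each heavy atom and fill implicit hydrogens from standard valence (C 4, N 3, O 2, S 2, halogen 1):
  atom 1: C, bond orders sum to 1 (valence 4) → 3 H
  atom 2: C, bond orders sum to 2 (valence 4) → 2 H
  atom 3: C, bond orders sum to 2 (valence 4) → 2 H
  atom 4: C, bond orders sum to 4 (valence 4) → 0 H
  atom 5: C, bond orders sum to 3 (valence 4) → 1 H
  atom 6: C, bond orders sum to 3 (valence 4) → 1 H
  atom 7: C, bond orders sum to 4 (valence 4) → 0 H
  atom 8: C, bond orders sum to 3 (valence 4) → 1 H
  atom 9: C, bond orders sum to 3 (valence 4) → 1 H
  atom 10: C, bond orders sum to 4 (valence 4) → 0 H
  atom 11: N, bond orders sum to 3 (valence 3) → 0 H
Totals → C:10, H:11, N:1.
In Hill order: C10H11N.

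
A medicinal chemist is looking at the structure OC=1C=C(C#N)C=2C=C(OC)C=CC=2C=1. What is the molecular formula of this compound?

Walk through each heavy atom and fill implicit hydrogens from standard valence (C 4, N 3, O 2, S 2, halogen 1):
  atom 1: O, bond orders sum to 1 (valence 2) → 1 H
  atom 2: C, bond orders sum to 4 (valence 4) → 0 H
  atom 3: C, bond orders sum to 3 (valence 4) → 1 H
  atom 4: C, bond orders sum to 4 (valence 4) → 0 H
  atom 5: C, bond orders sum to 4 (valence 4) → 0 H
  atom 6: N, bond orders sum to 3 (valence 3) → 0 H
  atom 7: C, bond orders sum to 4 (valence 4) → 0 H
  atom 8: C, bond orders sum to 3 (valence 4) → 1 H
  atom 9: C, bond orders sum to 4 (valence 4) → 0 H
  atom 10: O, bond orders sum to 2 (valence 2) → 0 H
  atom 11: C, bond orders sum to 1 (valence 4) → 3 H
  atom 12: C, bond orders sum to 3 (valence 4) → 1 H
  atom 13: C, bond orders sum to 3 (valence 4) → 1 H
  atom 14: C, bond orders sum to 4 (valence 4) → 0 H
  atom 15: C, bond orders sum to 3 (valence 4) → 1 H
Totals → C:12, H:9, N:1, O:2.

C12H9NO2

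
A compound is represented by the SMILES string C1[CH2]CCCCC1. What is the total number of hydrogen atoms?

14

Walk through each heavy atom and fill implicit hydrogens from standard valence (C 4, N 3, O 2, S 2, halogen 1):
  atom 1: C, bond orders sum to 2 (valence 4) → 2 H
  atom 2: C with explicit H count 2
  atom 3: C, bond orders sum to 2 (valence 4) → 2 H
  atom 4: C, bond orders sum to 2 (valence 4) → 2 H
  atom 5: C, bond orders sum to 2 (valence 4) → 2 H
  atom 6: C, bond orders sum to 2 (valence 4) → 2 H
  atom 7: C, bond orders sum to 2 (valence 4) → 2 H
Total hydrogens: 14.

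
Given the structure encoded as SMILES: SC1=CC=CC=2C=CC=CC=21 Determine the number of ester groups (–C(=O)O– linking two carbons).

Scan the SMILES for the ester motif — none present.
Groups that are present: 1 thiol.

0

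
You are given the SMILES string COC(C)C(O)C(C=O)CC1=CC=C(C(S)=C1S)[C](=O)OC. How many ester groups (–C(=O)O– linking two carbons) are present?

The ester motif appears at heavy-atom position 19 in the SMILES.
Other groups present: 1 aldehyde, 1 ether, 1 hydroxyl, 2 thiol.
Ester count: 1.

1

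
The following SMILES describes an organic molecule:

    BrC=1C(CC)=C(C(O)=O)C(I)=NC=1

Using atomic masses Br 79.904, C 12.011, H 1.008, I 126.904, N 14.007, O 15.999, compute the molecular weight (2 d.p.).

355.96 g/mol

First, the molecular formula is C8H7BrINO2 (counting implicit H from valence).
  Br: 1 × 79.904 = 79.904
  C: 8 × 12.011 = 96.088
  H: 7 × 1.008 = 7.056
  I: 1 × 126.904 = 126.904
  N: 1 × 14.007 = 14.007
  O: 2 × 15.999 = 31.998
Sum: 1×79.904 + 8×12.011 + 7×1.008 + 1×126.904 + 1×14.007 + 2×15.999 = 355.957 → 355.96 g/mol.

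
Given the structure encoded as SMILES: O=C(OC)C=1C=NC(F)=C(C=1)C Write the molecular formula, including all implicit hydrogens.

C8H8FNO2

Walk through each heavy atom and fill implicit hydrogens from standard valence (C 4, N 3, O 2, S 2, halogen 1):
  atom 1: O, bond orders sum to 2 (valence 2) → 0 H
  atom 2: C, bond orders sum to 4 (valence 4) → 0 H
  atom 3: O, bond orders sum to 2 (valence 2) → 0 H
  atom 4: C, bond orders sum to 1 (valence 4) → 3 H
  atom 5: C, bond orders sum to 4 (valence 4) → 0 H
  atom 6: C, bond orders sum to 3 (valence 4) → 1 H
  atom 7: N, bond orders sum to 3 (valence 3) → 0 H
  atom 8: C, bond orders sum to 4 (valence 4) → 0 H
  atom 9: F (halogen, monovalent) → 0 H
  atom 10: C, bond orders sum to 4 (valence 4) → 0 H
  atom 11: C, bond orders sum to 3 (valence 4) → 1 H
  atom 12: C, bond orders sum to 1 (valence 4) → 3 H
Totals → C:8, H:8, F:1, N:1, O:2.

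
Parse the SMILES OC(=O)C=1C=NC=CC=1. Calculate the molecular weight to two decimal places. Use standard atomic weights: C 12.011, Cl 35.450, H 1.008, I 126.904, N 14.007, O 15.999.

123.11 g/mol

First, the molecular formula is C6H5NO2 (counting implicit H from valence).
  C: 6 × 12.011 = 72.066
  H: 5 × 1.008 = 5.040
  N: 1 × 14.007 = 14.007
  O: 2 × 15.999 = 31.998
Sum: 6×12.011 + 5×1.008 + 1×14.007 + 2×15.999 = 123.111 → 123.11 g/mol.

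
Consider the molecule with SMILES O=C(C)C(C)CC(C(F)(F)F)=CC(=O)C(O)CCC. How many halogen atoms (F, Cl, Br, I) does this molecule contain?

Halogen atoms appear at heavy-atom positions 9, 10, 11 (3×F).
Other groups present: 1 alkene, 1 hydroxyl, 2 ketone.
Halogen count: 3.

3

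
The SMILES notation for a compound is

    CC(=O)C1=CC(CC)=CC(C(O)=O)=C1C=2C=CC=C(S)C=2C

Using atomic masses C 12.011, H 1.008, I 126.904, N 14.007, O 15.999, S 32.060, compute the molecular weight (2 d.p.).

First, the molecular formula is C18H18O3S (counting implicit H from valence).
  C: 18 × 12.011 = 216.198
  H: 18 × 1.008 = 18.144
  O: 3 × 15.999 = 47.997
  S: 1 × 32.060 = 32.060
Sum: 18×12.011 + 18×1.008 + 3×15.999 + 1×32.060 = 314.399 → 314.40 g/mol.

314.40 g/mol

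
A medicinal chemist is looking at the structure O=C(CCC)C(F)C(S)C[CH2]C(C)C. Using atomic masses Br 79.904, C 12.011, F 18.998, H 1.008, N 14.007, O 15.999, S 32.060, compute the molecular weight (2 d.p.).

220.35 g/mol

First, the molecular formula is C11H21FOS (counting implicit H from valence).
  C: 11 × 12.011 = 132.121
  F: 1 × 18.998 = 18.998
  H: 21 × 1.008 = 21.168
  O: 1 × 15.999 = 15.999
  S: 1 × 32.060 = 32.060
Sum: 11×12.011 + 1×18.998 + 21×1.008 + 1×15.999 + 1×32.060 = 220.346 → 220.35 g/mol.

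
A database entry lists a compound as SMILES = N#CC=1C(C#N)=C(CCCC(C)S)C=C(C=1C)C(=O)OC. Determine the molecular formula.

Walk through each heavy atom and fill implicit hydrogens from standard valence (C 4, N 3, O 2, S 2, halogen 1):
  atom 1: N, bond orders sum to 3 (valence 3) → 0 H
  atom 2: C, bond orders sum to 4 (valence 4) → 0 H
  atom 3: C, bond orders sum to 4 (valence 4) → 0 H
  atom 4: C, bond orders sum to 4 (valence 4) → 0 H
  atom 5: C, bond orders sum to 4 (valence 4) → 0 H
  atom 6: N, bond orders sum to 3 (valence 3) → 0 H
  atom 7: C, bond orders sum to 4 (valence 4) → 0 H
  atom 8: C, bond orders sum to 2 (valence 4) → 2 H
  atom 9: C, bond orders sum to 2 (valence 4) → 2 H
  atom 10: C, bond orders sum to 2 (valence 4) → 2 H
  atom 11: C, bond orders sum to 3 (valence 4) → 1 H
  atom 12: C, bond orders sum to 1 (valence 4) → 3 H
  atom 13: S, bond orders sum to 1 (valence 2) → 1 H
  atom 14: C, bond orders sum to 3 (valence 4) → 1 H
  atom 15: C, bond orders sum to 4 (valence 4) → 0 H
  atom 16: C, bond orders sum to 4 (valence 4) → 0 H
  atom 17: C, bond orders sum to 1 (valence 4) → 3 H
  atom 18: C, bond orders sum to 4 (valence 4) → 0 H
  atom 19: O, bond orders sum to 2 (valence 2) → 0 H
  atom 20: O, bond orders sum to 2 (valence 2) → 0 H
  atom 21: C, bond orders sum to 1 (valence 4) → 3 H
Totals → C:16, H:18, N:2, O:2, S:1.

C16H18N2O2S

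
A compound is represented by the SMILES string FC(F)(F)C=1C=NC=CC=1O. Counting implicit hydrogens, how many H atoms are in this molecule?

Walk through each heavy atom and fill implicit hydrogens from standard valence (C 4, N 3, O 2, S 2, halogen 1):
  atom 1: F (halogen, monovalent) → 0 H
  atom 2: C, bond orders sum to 4 (valence 4) → 0 H
  atom 3: F (halogen, monovalent) → 0 H
  atom 4: F (halogen, monovalent) → 0 H
  atom 5: C, bond orders sum to 4 (valence 4) → 0 H
  atom 6: C, bond orders sum to 3 (valence 4) → 1 H
  atom 7: N, bond orders sum to 3 (valence 3) → 0 H
  atom 8: C, bond orders sum to 3 (valence 4) → 1 H
  atom 9: C, bond orders sum to 3 (valence 4) → 1 H
  atom 10: C, bond orders sum to 4 (valence 4) → 0 H
  atom 11: O, bond orders sum to 1 (valence 2) → 1 H
Total hydrogens: 4.

4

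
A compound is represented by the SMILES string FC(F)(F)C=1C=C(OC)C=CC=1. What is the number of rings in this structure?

In SMILES, each pair of matching ring-closure digits denotes one ring-closing bond; the number of such bonds equals the number of independent rings.
Ring-closure bonds here: 1.

1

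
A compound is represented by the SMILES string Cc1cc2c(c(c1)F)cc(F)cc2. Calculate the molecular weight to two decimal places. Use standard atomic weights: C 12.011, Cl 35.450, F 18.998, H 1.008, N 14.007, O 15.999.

First, the molecular formula is C11H8F2 (counting implicit H from valence).
  C: 11 × 12.011 = 132.121
  F: 2 × 18.998 = 37.996
  H: 8 × 1.008 = 8.064
Sum: 11×12.011 + 2×18.998 + 8×1.008 = 178.181 → 178.18 g/mol.

178.18 g/mol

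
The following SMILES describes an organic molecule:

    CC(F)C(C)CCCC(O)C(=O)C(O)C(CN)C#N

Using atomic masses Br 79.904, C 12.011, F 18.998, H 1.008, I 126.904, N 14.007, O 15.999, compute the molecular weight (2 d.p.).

First, the molecular formula is C13H23FN2O3 (counting implicit H from valence).
  C: 13 × 12.011 = 156.143
  F: 1 × 18.998 = 18.998
  H: 23 × 1.008 = 23.184
  N: 2 × 14.007 = 28.014
  O: 3 × 15.999 = 47.997
Sum: 13×12.011 + 1×18.998 + 23×1.008 + 2×14.007 + 3×15.999 = 274.336 → 274.34 g/mol.

274.34 g/mol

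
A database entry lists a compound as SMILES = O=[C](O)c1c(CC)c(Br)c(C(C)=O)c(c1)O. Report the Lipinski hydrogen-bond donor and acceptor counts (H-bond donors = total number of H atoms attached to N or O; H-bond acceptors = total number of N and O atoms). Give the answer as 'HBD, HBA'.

2, 4

Donors: find every N or O and count the H atoms it carries.
  atom 1 (O): bond orders sum to 2 → 0 H
  atom 3 (O): bond orders sum to 1 → 1 H
  atom 13 (O): bond orders sum to 2 → 0 H
  atom 16 (O): bond orders sum to 1 → 1 H
Lipinski HBD = 2.
Acceptors: N atoms = 0, O atoms = 4 → HBA = 4.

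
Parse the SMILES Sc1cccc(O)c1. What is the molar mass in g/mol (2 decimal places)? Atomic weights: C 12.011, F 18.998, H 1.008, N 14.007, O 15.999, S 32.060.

126.17 g/mol

First, the molecular formula is C6H6OS (counting implicit H from valence).
  C: 6 × 12.011 = 72.066
  H: 6 × 1.008 = 6.048
  O: 1 × 15.999 = 15.999
  S: 1 × 32.060 = 32.060
Sum: 6×12.011 + 6×1.008 + 1×15.999 + 1×32.060 = 126.173 → 126.17 g/mol.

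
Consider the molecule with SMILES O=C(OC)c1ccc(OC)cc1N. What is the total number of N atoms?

1

Scan the SMILES for N atoms (remember two-letter symbols like Cl and Br are single atoms).
Nitrogen count: 1.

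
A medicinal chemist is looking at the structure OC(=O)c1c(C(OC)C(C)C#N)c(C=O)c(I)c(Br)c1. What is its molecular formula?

C13H11BrINO4

Walk through each heavy atom and fill implicit hydrogens from standard valence (C 4, N 3, O 2, S 2, halogen 1); for lowercase aromatic atoms, an aromatic c carries 1 H when it has two neighbours and 0 H with three, and aromatic n carries 0 H:
  atom 1: O, bond orders sum to 1 (valence 2) → 1 H
  atom 2: C, bond orders sum to 4 (valence 4) → 0 H
  atom 3: O, bond orders sum to 2 (valence 2) → 0 H
  atom 4: aromatic c, 3 neighbours → 0 H
  atom 5: aromatic c, 3 neighbours → 0 H
  atom 6: C, bond orders sum to 3 (valence 4) → 1 H
  atom 7: O, bond orders sum to 2 (valence 2) → 0 H
  atom 8: C, bond orders sum to 1 (valence 4) → 3 H
  atom 9: C, bond orders sum to 3 (valence 4) → 1 H
  atom 10: C, bond orders sum to 1 (valence 4) → 3 H
  atom 11: C, bond orders sum to 4 (valence 4) → 0 H
  atom 12: N, bond orders sum to 3 (valence 3) → 0 H
  atom 13: aromatic c, 3 neighbours → 0 H
  atom 14: C, bond orders sum to 3 (valence 4) → 1 H
  atom 15: O, bond orders sum to 2 (valence 2) → 0 H
  atom 16: aromatic c, 3 neighbours → 0 H
  atom 17: I (halogen, monovalent) → 0 H
  atom 18: aromatic c, 3 neighbours → 0 H
  atom 19: Br (halogen, monovalent) → 0 H
  atom 20: aromatic c, 2 neighbours → 1 H
Totals → C:13, H:11, Br:1, I:1, N:1, O:4.
In Hill order: C13H11BrINO4.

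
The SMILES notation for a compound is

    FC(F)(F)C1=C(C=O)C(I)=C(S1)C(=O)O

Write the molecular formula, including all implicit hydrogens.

Walk through each heavy atom and fill implicit hydrogens from standard valence (C 4, N 3, O 2, S 2, halogen 1):
  atom 1: F (halogen, monovalent) → 0 H
  atom 2: C, bond orders sum to 4 (valence 4) → 0 H
  atom 3: F (halogen, monovalent) → 0 H
  atom 4: F (halogen, monovalent) → 0 H
  atom 5: C, bond orders sum to 4 (valence 4) → 0 H
  atom 6: C, bond orders sum to 4 (valence 4) → 0 H
  atom 7: C, bond orders sum to 3 (valence 4) → 1 H
  atom 8: O, bond orders sum to 2 (valence 2) → 0 H
  atom 9: C, bond orders sum to 4 (valence 4) → 0 H
  atom 10: I (halogen, monovalent) → 0 H
  atom 11: C, bond orders sum to 4 (valence 4) → 0 H
  atom 12: S, bond orders sum to 2 (valence 2) → 0 H
  atom 13: C, bond orders sum to 4 (valence 4) → 0 H
  atom 14: O, bond orders sum to 2 (valence 2) → 0 H
  atom 15: O, bond orders sum to 1 (valence 2) → 1 H
Totals → C:7, H:2, F:3, I:1, O:3, S:1.

C7H2F3IO3S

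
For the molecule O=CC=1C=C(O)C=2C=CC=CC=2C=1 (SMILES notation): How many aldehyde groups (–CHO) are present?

The aldehyde motif appears at heavy-atom position 2 in the SMILES.
Other groups present: 1 hydroxyl.
Aldehyde count: 1.

1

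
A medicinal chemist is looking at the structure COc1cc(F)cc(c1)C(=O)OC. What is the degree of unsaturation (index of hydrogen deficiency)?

5

Molecular formula: C9H9FO3.
DoU = (2C + 2 + N − H − X) / 2, where X is the halogen count and O/S are ignored.
    = (2·9 + 2 + 0 − 9 − 1) / 2 = 10 / 2 = 5.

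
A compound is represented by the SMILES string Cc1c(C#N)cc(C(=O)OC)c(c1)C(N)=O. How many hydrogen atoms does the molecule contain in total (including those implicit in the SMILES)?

Walk through each heavy atom and fill implicit hydrogens from standard valence (C 4, N 3, O 2, S 2, halogen 1); for lowercase aromatic atoms, an aromatic c carries 1 H when it has two neighbours and 0 H with three, and aromatic n carries 0 H:
  atom 1: C, bond orders sum to 1 (valence 4) → 3 H
  atom 2: aromatic c, 3 neighbours → 0 H
  atom 3: aromatic c, 3 neighbours → 0 H
  atom 4: C, bond orders sum to 4 (valence 4) → 0 H
  atom 5: N, bond orders sum to 3 (valence 3) → 0 H
  atom 6: aromatic c, 2 neighbours → 1 H
  atom 7: aromatic c, 3 neighbours → 0 H
  atom 8: C, bond orders sum to 4 (valence 4) → 0 H
  atom 9: O, bond orders sum to 2 (valence 2) → 0 H
  atom 10: O, bond orders sum to 2 (valence 2) → 0 H
  atom 11: C, bond orders sum to 1 (valence 4) → 3 H
  atom 12: aromatic c, 3 neighbours → 0 H
  atom 13: aromatic c, 2 neighbours → 1 H
  atom 14: C, bond orders sum to 4 (valence 4) → 0 H
  atom 15: N, bond orders sum to 1 (valence 3) → 2 H
  atom 16: O, bond orders sum to 2 (valence 2) → 0 H
Total hydrogens: 10.

10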